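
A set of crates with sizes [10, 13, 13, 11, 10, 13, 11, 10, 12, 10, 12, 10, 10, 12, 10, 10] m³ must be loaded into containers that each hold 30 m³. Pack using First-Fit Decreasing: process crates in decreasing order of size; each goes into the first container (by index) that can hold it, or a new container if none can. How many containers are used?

Sorted descending: 13, 13, 13, 12, 12, 12, 11, 11, 10, 10, 10, 10, 10, 10, 10, 10.
container 1: place 13 m³, 17 m³ left
container 1: place 13 m³, 4 m³ left
container 2: place 13 m³, 17 m³ left
container 2: place 12 m³, 5 m³ left
container 3: place 12 m³, 18 m³ left
container 3: place 12 m³, 6 m³ left
container 4: place 11 m³, 19 m³ left
container 4: place 11 m³, 8 m³ left
container 5: place 10 m³, 20 m³ left
container 5: place 10 m³, 10 m³ left
container 5: place 10 m³, 0 m³ left
container 6: place 10 m³, 20 m³ left
container 6: place 10 m³, 10 m³ left
container 6: place 10 m³, 0 m³ left
container 7: place 10 m³, 20 m³ left
container 7: place 10 m³, 10 m³ left

7 containers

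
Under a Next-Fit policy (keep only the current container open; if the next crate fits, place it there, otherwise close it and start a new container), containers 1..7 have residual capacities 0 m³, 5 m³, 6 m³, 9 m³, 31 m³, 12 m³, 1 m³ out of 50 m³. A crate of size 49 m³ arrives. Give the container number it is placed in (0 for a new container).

0

Next-Fit only looks at container 7, which has 1 m³ free.
49 m³ does not fit, so a new container is opened.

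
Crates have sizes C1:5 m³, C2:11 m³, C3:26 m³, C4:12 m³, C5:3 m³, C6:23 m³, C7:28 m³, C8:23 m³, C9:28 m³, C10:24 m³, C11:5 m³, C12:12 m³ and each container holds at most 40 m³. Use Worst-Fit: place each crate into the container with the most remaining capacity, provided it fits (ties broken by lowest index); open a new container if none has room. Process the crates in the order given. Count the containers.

7

Put C1 (5 m³) in container 1; 35 m³ remain.
Put C2 (11 m³) in container 1; 24 m³ remain.
Put C3 (26 m³) in container 2; 14 m³ remain.
Put C4 (12 m³) in container 1; 12 m³ remain.
Put C5 (3 m³) in container 2; 11 m³ remain.
Put C6 (23 m³) in container 3; 17 m³ remain.
Put C7 (28 m³) in container 4; 12 m³ remain.
Put C8 (23 m³) in container 5; 17 m³ remain.
Put C9 (28 m³) in container 6; 12 m³ remain.
Put C10 (24 m³) in container 7; 16 m³ remain.
Put C11 (5 m³) in container 3; 12 m³ remain.
Put C12 (12 m³) in container 5; 5 m³ remain.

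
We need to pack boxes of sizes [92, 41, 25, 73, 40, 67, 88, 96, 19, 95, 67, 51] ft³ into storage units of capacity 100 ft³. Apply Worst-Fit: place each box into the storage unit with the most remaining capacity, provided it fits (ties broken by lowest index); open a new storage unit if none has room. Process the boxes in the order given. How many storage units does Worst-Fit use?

10

storage unit 1: place 92 ft³, 8 ft³ left
storage unit 2: place 41 ft³, 59 ft³ left
storage unit 2: place 25 ft³, 34 ft³ left
storage unit 3: place 73 ft³, 27 ft³ left
storage unit 4: place 40 ft³, 60 ft³ left
storage unit 5: place 67 ft³, 33 ft³ left
storage unit 6: place 88 ft³, 12 ft³ left
storage unit 7: place 96 ft³, 4 ft³ left
storage unit 4: place 19 ft³, 41 ft³ left
storage unit 8: place 95 ft³, 5 ft³ left
storage unit 9: place 67 ft³, 33 ft³ left
storage unit 10: place 51 ft³, 49 ft³ left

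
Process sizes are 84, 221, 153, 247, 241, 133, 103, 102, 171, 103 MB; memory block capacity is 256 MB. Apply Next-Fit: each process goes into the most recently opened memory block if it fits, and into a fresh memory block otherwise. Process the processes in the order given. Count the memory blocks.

memory block 1: place 84 MB, 172 MB left
memory block 2: place 221 MB, 35 MB left
memory block 3: place 153 MB, 103 MB left
memory block 4: place 247 MB, 9 MB left
memory block 5: place 241 MB, 15 MB left
memory block 6: place 133 MB, 123 MB left
memory block 6: place 103 MB, 20 MB left
memory block 7: place 102 MB, 154 MB left
memory block 8: place 171 MB, 85 MB left
memory block 9: place 103 MB, 153 MB left

9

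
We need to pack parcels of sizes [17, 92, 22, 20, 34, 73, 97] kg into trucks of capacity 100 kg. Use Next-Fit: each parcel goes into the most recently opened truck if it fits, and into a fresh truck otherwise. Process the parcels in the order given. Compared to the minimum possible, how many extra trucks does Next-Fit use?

1

Next-Fit: [17] [92] [22,20,34] [73] [97] → 5 trucks.
Total size 355 kg; any packing needs at least ⌈355/100⌉ = 4 trucks.
An optimal packing achieves that bound: [97] [92] [73,22] [34,20,17] → 4 trucks.
Excess: 5 − 4 = 1.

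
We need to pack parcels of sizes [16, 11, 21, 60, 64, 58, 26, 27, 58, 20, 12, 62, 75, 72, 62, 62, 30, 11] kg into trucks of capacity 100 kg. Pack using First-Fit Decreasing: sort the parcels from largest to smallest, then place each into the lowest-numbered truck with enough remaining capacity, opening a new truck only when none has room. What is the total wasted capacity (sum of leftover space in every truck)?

Sorted descending: 75, 72, 64, 62, 62, 62, 60, 58, 58, 30, 27, 26, 21, 20, 16, 12, 11, 11.
Put 75 kg in truck 1; 25 kg remain.
Put 72 kg in truck 2; 28 kg remain.
Put 64 kg in truck 3; 36 kg remain.
Put 62 kg in truck 4; 38 kg remain.
Put 62 kg in truck 5; 38 kg remain.
Put 62 kg in truck 6; 38 kg remain.
Put 60 kg in truck 7; 40 kg remain.
Put 58 kg in truck 8; 42 kg remain.
Put 58 kg in truck 9; 42 kg remain.
Put 30 kg in truck 3; 6 kg remain.
Put 27 kg in truck 2; 1 kg remain.
Put 26 kg in truck 4; 12 kg remain.
Put 21 kg in truck 1; 4 kg remain.
Put 20 kg in truck 5; 18 kg remain.
Put 16 kg in truck 5; 2 kg remain.
Put 12 kg in truck 4; 0 kg remain.
Put 11 kg in truck 6; 27 kg remain.
Put 11 kg in truck 6; 16 kg remain.
9 trucks × 100 kg = 900 kg; used 747 kg; unused 153 kg.

153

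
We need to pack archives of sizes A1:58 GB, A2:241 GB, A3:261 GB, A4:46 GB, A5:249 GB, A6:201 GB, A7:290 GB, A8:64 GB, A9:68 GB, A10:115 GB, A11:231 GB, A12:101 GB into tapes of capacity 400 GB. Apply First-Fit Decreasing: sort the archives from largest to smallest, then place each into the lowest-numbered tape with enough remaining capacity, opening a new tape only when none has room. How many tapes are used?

Sorted descending: 290, 261, 249, 241, 231, 201, 115, 101, 68, 64, 58, 46.
tape 1: place 290 GB, 110 GB left
tape 2: place 261 GB, 139 GB left
tape 3: place 249 GB, 151 GB left
tape 4: place 241 GB, 159 GB left
tape 5: place 231 GB, 169 GB left
tape 6: place 201 GB, 199 GB left
tape 2: place 115 GB, 24 GB left
tape 1: place 101 GB, 9 GB left
tape 3: place 68 GB, 83 GB left
tape 3: place 64 GB, 19 GB left
tape 4: place 58 GB, 101 GB left
tape 4: place 46 GB, 55 GB left
Final tapes: [290,101] [261,115] [249,68,64] [241,58,46] [231] [201].

6 tapes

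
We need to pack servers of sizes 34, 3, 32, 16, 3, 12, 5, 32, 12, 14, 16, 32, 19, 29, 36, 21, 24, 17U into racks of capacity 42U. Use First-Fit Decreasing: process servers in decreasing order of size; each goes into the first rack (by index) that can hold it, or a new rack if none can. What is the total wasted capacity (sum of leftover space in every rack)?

Sorted descending: 36, 34, 32, 32, 32, 29, 24, 21, 19, 17, 16, 16, 14, 12, 12, 5, 3, 3.
36U → rack 1 (remaining 6U)
34U → rack 2 (remaining 8U)
32U → rack 3 (remaining 10U)
32U → rack 4 (remaining 10U)
32U → rack 5 (remaining 10U)
29U → rack 6 (remaining 13U)
24U → rack 7 (remaining 18U)
21U → rack 8 (remaining 21U)
19U → rack 8 (remaining 2U)
17U → rack 7 (remaining 1U)
16U → rack 9 (remaining 26U)
16U → rack 9 (remaining 10U)
14U → rack 10 (remaining 28U)
12U → rack 6 (remaining 1U)
12U → rack 10 (remaining 16U)
5U → rack 1 (remaining 1U)
3U → rack 2 (remaining 5U)
3U → rack 2 (remaining 2U)
10 racks × 42U = 420U; used 357U; unused 63U.

63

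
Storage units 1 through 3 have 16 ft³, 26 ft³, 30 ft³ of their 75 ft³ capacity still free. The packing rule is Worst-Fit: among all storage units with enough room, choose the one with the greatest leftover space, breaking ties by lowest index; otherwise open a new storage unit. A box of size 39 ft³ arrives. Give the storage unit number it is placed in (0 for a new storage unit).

No storage unit has ≥ 39 ft³ free, so a new storage unit is opened.

0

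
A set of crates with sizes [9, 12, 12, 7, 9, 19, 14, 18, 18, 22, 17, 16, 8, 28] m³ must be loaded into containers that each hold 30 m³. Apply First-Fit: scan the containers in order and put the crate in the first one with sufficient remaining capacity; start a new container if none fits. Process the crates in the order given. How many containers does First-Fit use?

9

container 1: place 9 m³, 21 m³ left
container 1: place 12 m³, 9 m³ left
container 2: place 12 m³, 18 m³ left
container 1: place 7 m³, 2 m³ left
container 2: place 9 m³, 9 m³ left
container 3: place 19 m³, 11 m³ left
container 4: place 14 m³, 16 m³ left
container 5: place 18 m³, 12 m³ left
container 6: place 18 m³, 12 m³ left
container 7: place 22 m³, 8 m³ left
container 8: place 17 m³, 13 m³ left
container 4: place 16 m³, 0 m³ left
container 2: place 8 m³, 1 m³ left
container 9: place 28 m³, 2 m³ left
Final containers: [9,12,7] [12,9,8] [19] [14,16] [18] [18] [22] [17] [28].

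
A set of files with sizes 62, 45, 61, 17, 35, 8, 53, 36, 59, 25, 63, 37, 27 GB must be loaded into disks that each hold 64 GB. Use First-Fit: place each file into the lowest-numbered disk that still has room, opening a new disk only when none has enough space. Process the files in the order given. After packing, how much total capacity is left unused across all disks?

62 GB → disk 1 (remaining 2 GB)
45 GB → disk 2 (remaining 19 GB)
61 GB → disk 3 (remaining 3 GB)
17 GB → disk 2 (remaining 2 GB)
35 GB → disk 4 (remaining 29 GB)
8 GB → disk 4 (remaining 21 GB)
53 GB → disk 5 (remaining 11 GB)
36 GB → disk 6 (remaining 28 GB)
59 GB → disk 7 (remaining 5 GB)
25 GB → disk 6 (remaining 3 GB)
63 GB → disk 8 (remaining 1 GB)
37 GB → disk 9 (remaining 27 GB)
27 GB → disk 9 (remaining 0 GB)
9 disks × 64 GB = 576 GB; used 528 GB; unused 48 GB.

48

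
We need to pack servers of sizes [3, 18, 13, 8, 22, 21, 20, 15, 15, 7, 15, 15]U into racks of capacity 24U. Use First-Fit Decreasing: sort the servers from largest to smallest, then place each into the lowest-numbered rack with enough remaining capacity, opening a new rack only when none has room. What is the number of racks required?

Sorted descending: 22, 21, 20, 18, 15, 15, 15, 15, 13, 8, 7, 3.
22U → rack 1 (remaining 2U)
21U → rack 2 (remaining 3U)
20U → rack 3 (remaining 4U)
18U → rack 4 (remaining 6U)
15U → rack 5 (remaining 9U)
15U → rack 6 (remaining 9U)
15U → rack 7 (remaining 9U)
15U → rack 8 (remaining 9U)
13U → rack 9 (remaining 11U)
8U → rack 5 (remaining 1U)
7U → rack 6 (remaining 2U)
3U → rack 2 (remaining 0U)
Final racks: [22] [21,3] [20] [18] [15,8] [15,7] [15] [15] [13].

9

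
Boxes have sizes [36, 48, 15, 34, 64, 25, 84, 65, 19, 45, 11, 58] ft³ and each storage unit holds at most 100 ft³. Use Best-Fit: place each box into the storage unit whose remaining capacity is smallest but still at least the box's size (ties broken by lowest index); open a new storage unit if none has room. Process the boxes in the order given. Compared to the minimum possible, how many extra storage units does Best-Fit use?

0

Best-Fit: [36,48,15] [34,64] [25,65] [84,11] [19,45] [58] → 6 storage units.
Total size 504 ft³; any packing needs at least ⌈504/100⌉ = 6 storage units.
So 6 is already optimal.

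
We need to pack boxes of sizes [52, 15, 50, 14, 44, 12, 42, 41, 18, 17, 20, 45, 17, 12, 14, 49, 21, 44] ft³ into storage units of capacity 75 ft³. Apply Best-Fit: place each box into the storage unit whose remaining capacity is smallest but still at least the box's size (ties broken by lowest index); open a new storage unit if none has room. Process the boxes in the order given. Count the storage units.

Put 52 ft³ in storage unit 1; 23 ft³ remain.
Put 15 ft³ in storage unit 1; 8 ft³ remain.
Put 50 ft³ in storage unit 2; 25 ft³ remain.
Put 14 ft³ in storage unit 2; 11 ft³ remain.
Put 44 ft³ in storage unit 3; 31 ft³ remain.
Put 12 ft³ in storage unit 3; 19 ft³ remain.
Put 42 ft³ in storage unit 4; 33 ft³ remain.
Put 41 ft³ in storage unit 5; 34 ft³ remain.
Put 18 ft³ in storage unit 3; 1 ft³ remain.
Put 17 ft³ in storage unit 4; 16 ft³ remain.
Put 20 ft³ in storage unit 5; 14 ft³ remain.
Put 45 ft³ in storage unit 6; 30 ft³ remain.
Put 17 ft³ in storage unit 6; 13 ft³ remain.
Put 12 ft³ in storage unit 6; 1 ft³ remain.
Put 14 ft³ in storage unit 5; 0 ft³ remain.
Put 49 ft³ in storage unit 7; 26 ft³ remain.
Put 21 ft³ in storage unit 7; 5 ft³ remain.
Put 44 ft³ in storage unit 8; 31 ft³ remain.

8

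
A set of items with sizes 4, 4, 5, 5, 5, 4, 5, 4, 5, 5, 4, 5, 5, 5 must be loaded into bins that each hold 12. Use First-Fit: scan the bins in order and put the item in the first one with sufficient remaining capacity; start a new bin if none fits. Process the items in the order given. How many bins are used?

7 bins

bin 1: place 4, 8 left
bin 1: place 4, 4 left
bin 2: place 5, 7 left
bin 2: place 5, 2 left
bin 3: place 5, 7 left
bin 1: place 4, 0 left
bin 3: place 5, 2 left
bin 4: place 4, 8 left
bin 4: place 5, 3 left
bin 5: place 5, 7 left
bin 5: place 4, 3 left
bin 6: place 5, 7 left
bin 6: place 5, 2 left
bin 7: place 5, 7 left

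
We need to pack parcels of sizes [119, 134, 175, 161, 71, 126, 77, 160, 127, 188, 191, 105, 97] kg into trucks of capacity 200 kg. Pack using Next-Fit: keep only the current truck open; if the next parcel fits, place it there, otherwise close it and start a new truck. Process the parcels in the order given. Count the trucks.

12 trucks

truck 1: place 119 kg, 81 kg left
truck 2: place 134 kg, 66 kg left
truck 3: place 175 kg, 25 kg left
truck 4: place 161 kg, 39 kg left
truck 5: place 71 kg, 129 kg left
truck 5: place 126 kg, 3 kg left
truck 6: place 77 kg, 123 kg left
truck 7: place 160 kg, 40 kg left
truck 8: place 127 kg, 73 kg left
truck 9: place 188 kg, 12 kg left
truck 10: place 191 kg, 9 kg left
truck 11: place 105 kg, 95 kg left
truck 12: place 97 kg, 103 kg left
Final trucks: [119] [134] [175] [161] [71,126] [77] [160] [127] [188] [191] [105] [97].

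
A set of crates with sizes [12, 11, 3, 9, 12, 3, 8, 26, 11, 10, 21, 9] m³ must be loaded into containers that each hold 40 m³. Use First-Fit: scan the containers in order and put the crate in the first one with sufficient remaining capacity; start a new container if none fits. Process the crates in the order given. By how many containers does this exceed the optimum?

First-Fit: [12,11,3,9,3] [12,8,11,9] [26,10] [21] → 4 containers.
Total size 135 m³; any packing needs at least ⌈135/40⌉ = 4 containers.
So 4 is already optimal.

0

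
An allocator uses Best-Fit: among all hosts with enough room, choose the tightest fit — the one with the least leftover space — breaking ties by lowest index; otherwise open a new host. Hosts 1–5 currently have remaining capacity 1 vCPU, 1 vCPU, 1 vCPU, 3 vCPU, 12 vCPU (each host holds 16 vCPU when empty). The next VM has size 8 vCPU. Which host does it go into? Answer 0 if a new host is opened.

5

Hosts with room: host 5 (12 vCPU).
Tightest fit is host 5 with 12 vCPU free.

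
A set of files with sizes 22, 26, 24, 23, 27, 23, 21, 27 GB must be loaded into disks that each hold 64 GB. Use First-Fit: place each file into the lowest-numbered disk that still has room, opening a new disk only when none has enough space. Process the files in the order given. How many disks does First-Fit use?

Put 22 GB in disk 1; 42 GB remain.
Put 26 GB in disk 1; 16 GB remain.
Put 24 GB in disk 2; 40 GB remain.
Put 23 GB in disk 2; 17 GB remain.
Put 27 GB in disk 3; 37 GB remain.
Put 23 GB in disk 3; 14 GB remain.
Put 21 GB in disk 4; 43 GB remain.
Put 27 GB in disk 4; 16 GB remain.
Final disks: [22,26] [24,23] [27,23] [21,27].

4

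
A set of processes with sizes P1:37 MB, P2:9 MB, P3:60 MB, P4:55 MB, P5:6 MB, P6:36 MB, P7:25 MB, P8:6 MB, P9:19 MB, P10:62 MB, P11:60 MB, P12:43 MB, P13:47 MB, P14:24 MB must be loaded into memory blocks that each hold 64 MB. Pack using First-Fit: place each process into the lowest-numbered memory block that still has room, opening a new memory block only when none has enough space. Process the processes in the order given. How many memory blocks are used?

9 memory blocks

memory block 1: place P1 (37 MB), 27 MB left
memory block 1: place P2 (9 MB), 18 MB left
memory block 2: place P3 (60 MB), 4 MB left
memory block 3: place P4 (55 MB), 9 MB left
memory block 1: place P5 (6 MB), 12 MB left
memory block 4: place P6 (36 MB), 28 MB left
memory block 4: place P7 (25 MB), 3 MB left
memory block 1: place P8 (6 MB), 6 MB left
memory block 5: place P9 (19 MB), 45 MB left
memory block 6: place P10 (62 MB), 2 MB left
memory block 7: place P11 (60 MB), 4 MB left
memory block 5: place P12 (43 MB), 2 MB left
memory block 8: place P13 (47 MB), 17 MB left
memory block 9: place P14 (24 MB), 40 MB left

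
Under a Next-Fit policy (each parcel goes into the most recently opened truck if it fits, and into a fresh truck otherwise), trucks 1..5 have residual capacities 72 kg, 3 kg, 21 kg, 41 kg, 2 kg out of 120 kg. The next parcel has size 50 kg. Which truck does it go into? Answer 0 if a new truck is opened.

0

Next-Fit only looks at truck 5, which has 2 kg free.
50 kg does not fit, so a new truck is opened.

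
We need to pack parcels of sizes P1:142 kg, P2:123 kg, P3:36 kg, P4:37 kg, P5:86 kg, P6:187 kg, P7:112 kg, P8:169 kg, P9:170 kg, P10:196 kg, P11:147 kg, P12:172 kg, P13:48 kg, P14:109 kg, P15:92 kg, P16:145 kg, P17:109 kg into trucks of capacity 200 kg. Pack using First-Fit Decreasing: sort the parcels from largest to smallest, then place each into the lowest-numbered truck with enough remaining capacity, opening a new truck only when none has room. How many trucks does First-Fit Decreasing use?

13

Sorted descending: 196, 187, 172, 170, 169, 147, 145, 142, 123, 112, 109, 109, 92, 86, 48, 37, 36.
Put 196 kg in truck 1; 4 kg remain.
Put 187 kg in truck 2; 13 kg remain.
Put 172 kg in truck 3; 28 kg remain.
Put 170 kg in truck 4; 30 kg remain.
Put 169 kg in truck 5; 31 kg remain.
Put 147 kg in truck 6; 53 kg remain.
Put 145 kg in truck 7; 55 kg remain.
Put 142 kg in truck 8; 58 kg remain.
Put 123 kg in truck 9; 77 kg remain.
Put 112 kg in truck 10; 88 kg remain.
Put 109 kg in truck 11; 91 kg remain.
Put 109 kg in truck 12; 91 kg remain.
Put 92 kg in truck 13; 108 kg remain.
Put 86 kg in truck 10; 2 kg remain.
Put 48 kg in truck 6; 5 kg remain.
Put 37 kg in truck 7; 18 kg remain.
Put 36 kg in truck 8; 22 kg remain.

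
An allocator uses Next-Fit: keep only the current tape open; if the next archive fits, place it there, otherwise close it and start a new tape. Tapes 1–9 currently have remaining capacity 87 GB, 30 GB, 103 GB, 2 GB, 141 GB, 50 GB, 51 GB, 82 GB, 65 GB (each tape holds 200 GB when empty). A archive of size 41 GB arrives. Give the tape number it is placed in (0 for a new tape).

9

Next-Fit only looks at tape 9, which has 65 GB free.
41 GB fits there.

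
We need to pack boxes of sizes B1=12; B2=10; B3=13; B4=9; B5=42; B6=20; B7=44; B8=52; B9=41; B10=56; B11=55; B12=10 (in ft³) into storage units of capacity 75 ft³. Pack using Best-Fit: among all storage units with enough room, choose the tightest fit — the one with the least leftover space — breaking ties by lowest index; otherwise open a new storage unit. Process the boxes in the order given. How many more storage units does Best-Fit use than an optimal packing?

Best-Fit: [12,10,13,9,20,10] [42] [44] [52] [41] [56] [55] → 7 storage units.
6 boxes exceed 37.5 ft³ (half the capacity), and no two of those can share a storage unit, so at least 6 storage units are needed.
An optimal packing achieves that bound: [56,13] [55,20] [52,12,10] [44,10,9] [42] [41] → 6 storage units.
Excess: 7 − 6 = 1.

1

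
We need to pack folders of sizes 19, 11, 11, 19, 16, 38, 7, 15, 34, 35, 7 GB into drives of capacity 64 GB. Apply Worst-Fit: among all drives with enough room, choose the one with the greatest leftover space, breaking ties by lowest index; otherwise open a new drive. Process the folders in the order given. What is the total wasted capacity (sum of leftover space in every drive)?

44

drive 1: place 19 GB, 45 GB left
drive 1: place 11 GB, 34 GB left
drive 1: place 11 GB, 23 GB left
drive 1: place 19 GB, 4 GB left
drive 2: place 16 GB, 48 GB left
drive 2: place 38 GB, 10 GB left
drive 2: place 7 GB, 3 GB left
drive 3: place 15 GB, 49 GB left
drive 3: place 34 GB, 15 GB left
drive 4: place 35 GB, 29 GB left
drive 4: place 7 GB, 22 GB left
4 drives × 64 GB = 256 GB; used 212 GB; unused 44 GB.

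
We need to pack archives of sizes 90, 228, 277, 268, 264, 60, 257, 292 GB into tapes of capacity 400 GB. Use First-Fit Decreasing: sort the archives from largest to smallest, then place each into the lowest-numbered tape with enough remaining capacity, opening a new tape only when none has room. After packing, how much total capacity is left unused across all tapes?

664

Sorted descending: 292, 277, 268, 264, 257, 228, 90, 60.
tape 1: place 292 GB, 108 GB left
tape 2: place 277 GB, 123 GB left
tape 3: place 268 GB, 132 GB left
tape 4: place 264 GB, 136 GB left
tape 5: place 257 GB, 143 GB left
tape 6: place 228 GB, 172 GB left
tape 1: place 90 GB, 18 GB left
tape 2: place 60 GB, 63 GB left
6 tapes × 400 GB = 2400 GB; used 1736 GB; unused 664 GB.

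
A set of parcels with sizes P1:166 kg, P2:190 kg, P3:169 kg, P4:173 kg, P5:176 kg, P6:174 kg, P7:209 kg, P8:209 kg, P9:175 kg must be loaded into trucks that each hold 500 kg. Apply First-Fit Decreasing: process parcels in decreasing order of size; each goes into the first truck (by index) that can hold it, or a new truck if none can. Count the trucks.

5

Sorted descending: 209, 209, 190, 176, 175, 174, 173, 169, 166.
Put 209 kg in truck 1; 291 kg remain.
Put 209 kg in truck 1; 82 kg remain.
Put 190 kg in truck 2; 310 kg remain.
Put 176 kg in truck 2; 134 kg remain.
Put 175 kg in truck 3; 325 kg remain.
Put 174 kg in truck 3; 151 kg remain.
Put 173 kg in truck 4; 327 kg remain.
Put 169 kg in truck 4; 158 kg remain.
Put 166 kg in truck 5; 334 kg remain.
Final trucks: [209,209] [190,176] [175,174] [173,169] [166].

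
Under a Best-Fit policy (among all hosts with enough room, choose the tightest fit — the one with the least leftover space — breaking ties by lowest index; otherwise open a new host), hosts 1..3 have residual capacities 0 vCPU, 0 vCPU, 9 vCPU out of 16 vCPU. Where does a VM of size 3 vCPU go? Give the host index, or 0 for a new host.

3

Hosts with room: host 3 (9 vCPU).
Tightest fit is host 3 with 9 vCPU free.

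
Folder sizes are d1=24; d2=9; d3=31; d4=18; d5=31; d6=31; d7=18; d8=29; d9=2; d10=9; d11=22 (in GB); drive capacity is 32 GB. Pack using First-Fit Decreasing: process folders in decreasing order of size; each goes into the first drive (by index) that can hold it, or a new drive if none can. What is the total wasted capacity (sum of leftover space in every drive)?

32

Sorted descending: 31, 31, 31, 29, 24, 22, 18, 18, 9, 9, 2.
drive 1: place 31 GB, 1 GB left
drive 2: place 31 GB, 1 GB left
drive 3: place 31 GB, 1 GB left
drive 4: place 29 GB, 3 GB left
drive 5: place 24 GB, 8 GB left
drive 6: place 22 GB, 10 GB left
drive 7: place 18 GB, 14 GB left
drive 8: place 18 GB, 14 GB left
drive 6: place 9 GB, 1 GB left
drive 7: place 9 GB, 5 GB left
drive 4: place 2 GB, 1 GB left
8 drives × 32 GB = 256 GB; used 224 GB; unused 32 GB.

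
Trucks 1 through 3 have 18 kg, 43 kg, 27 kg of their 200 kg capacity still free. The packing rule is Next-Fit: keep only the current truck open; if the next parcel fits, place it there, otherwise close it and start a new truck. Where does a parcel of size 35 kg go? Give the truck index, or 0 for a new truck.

Next-Fit only looks at truck 3, which has 27 kg free.
35 kg does not fit, so a new truck is opened.

0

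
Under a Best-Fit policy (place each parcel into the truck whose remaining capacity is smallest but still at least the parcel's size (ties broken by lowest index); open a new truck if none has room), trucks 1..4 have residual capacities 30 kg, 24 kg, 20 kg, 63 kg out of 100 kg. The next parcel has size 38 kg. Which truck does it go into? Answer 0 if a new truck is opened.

Trucks with room: truck 4 (63 kg).
Tightest fit is truck 4 with 63 kg free.

4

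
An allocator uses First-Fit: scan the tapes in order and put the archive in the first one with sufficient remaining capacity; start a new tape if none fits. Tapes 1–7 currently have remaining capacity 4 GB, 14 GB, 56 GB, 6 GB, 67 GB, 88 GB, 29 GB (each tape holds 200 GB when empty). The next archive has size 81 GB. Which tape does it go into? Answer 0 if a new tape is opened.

Tapes with room: tape 6 (88 GB).
The first with room is tape 6.

6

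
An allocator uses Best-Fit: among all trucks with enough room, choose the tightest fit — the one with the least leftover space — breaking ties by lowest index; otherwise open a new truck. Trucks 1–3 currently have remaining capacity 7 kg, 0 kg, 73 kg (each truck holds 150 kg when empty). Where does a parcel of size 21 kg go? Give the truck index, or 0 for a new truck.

Trucks with room: truck 3 (73 kg).
Tightest fit is truck 3 with 73 kg free.

3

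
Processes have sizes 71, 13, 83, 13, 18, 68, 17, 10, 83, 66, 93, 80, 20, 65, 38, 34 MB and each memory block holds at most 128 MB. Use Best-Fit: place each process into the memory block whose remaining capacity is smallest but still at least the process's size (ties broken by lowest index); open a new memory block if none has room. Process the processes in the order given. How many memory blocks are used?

Put 71 MB in memory block 1; 57 MB remain.
Put 13 MB in memory block 1; 44 MB remain.
Put 83 MB in memory block 2; 45 MB remain.
Put 13 MB in memory block 1; 31 MB remain.
Put 18 MB in memory block 1; 13 MB remain.
Put 68 MB in memory block 3; 60 MB remain.
Put 17 MB in memory block 2; 28 MB remain.
Put 10 MB in memory block 1; 3 MB remain.
Put 83 MB in memory block 4; 45 MB remain.
Put 66 MB in memory block 5; 62 MB remain.
Put 93 MB in memory block 6; 35 MB remain.
Put 80 MB in memory block 7; 48 MB remain.
Put 20 MB in memory block 2; 8 MB remain.
Put 65 MB in memory block 8; 63 MB remain.
Put 38 MB in memory block 4; 7 MB remain.
Put 34 MB in memory block 6; 1 MB remain.

8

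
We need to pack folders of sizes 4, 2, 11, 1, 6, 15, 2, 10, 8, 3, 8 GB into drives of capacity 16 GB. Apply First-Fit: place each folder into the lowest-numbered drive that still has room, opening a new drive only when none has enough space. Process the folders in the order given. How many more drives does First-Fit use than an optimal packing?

0

First-Fit: [4,2,1,6,2] [11,3] [15] [10] [8,8] → 5 drives.
Total size 70 GB; any packing needs at least ⌈70/16⌉ = 5 drives.
So 5 is already optimal.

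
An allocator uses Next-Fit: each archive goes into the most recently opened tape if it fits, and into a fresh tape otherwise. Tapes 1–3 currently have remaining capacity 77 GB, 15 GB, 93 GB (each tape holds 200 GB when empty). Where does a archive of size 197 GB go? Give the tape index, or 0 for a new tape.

0

Next-Fit only looks at tape 3, which has 93 GB free.
197 GB does not fit, so a new tape is opened.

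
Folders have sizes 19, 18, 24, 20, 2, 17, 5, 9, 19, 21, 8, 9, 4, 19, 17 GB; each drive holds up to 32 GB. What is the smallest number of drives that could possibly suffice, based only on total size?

7 drives

Total size = 19 + 18 + 24 + 20 + 2 + 17 + 5 + 9 + 19 + 21 + 8 + 9 + 4 + 19 + 17 = 211 GB.
⌈211 / 32⌉ = 7.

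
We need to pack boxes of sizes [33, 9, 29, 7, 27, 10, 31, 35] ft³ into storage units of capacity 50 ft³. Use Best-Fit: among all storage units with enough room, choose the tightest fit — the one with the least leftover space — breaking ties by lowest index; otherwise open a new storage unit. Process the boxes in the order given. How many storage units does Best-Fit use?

storage unit 1: place 33 ft³, 17 ft³ left
storage unit 1: place 9 ft³, 8 ft³ left
storage unit 2: place 29 ft³, 21 ft³ left
storage unit 1: place 7 ft³, 1 ft³ left
storage unit 3: place 27 ft³, 23 ft³ left
storage unit 2: place 10 ft³, 11 ft³ left
storage unit 4: place 31 ft³, 19 ft³ left
storage unit 5: place 35 ft³, 15 ft³ left
Final storage units: [33,9,7] [29,10] [27] [31] [35].

5 storage units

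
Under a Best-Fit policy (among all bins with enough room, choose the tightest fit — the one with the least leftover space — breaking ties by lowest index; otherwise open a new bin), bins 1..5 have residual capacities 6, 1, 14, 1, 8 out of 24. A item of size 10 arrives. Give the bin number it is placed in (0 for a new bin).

3

Bins with room: bin 3 (14).
Tightest fit is bin 3 with 14 free.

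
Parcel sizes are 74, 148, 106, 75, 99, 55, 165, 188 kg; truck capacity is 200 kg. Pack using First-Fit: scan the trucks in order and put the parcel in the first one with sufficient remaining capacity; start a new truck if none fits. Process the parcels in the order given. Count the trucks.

6

Put 74 kg in truck 1; 126 kg remain.
Put 148 kg in truck 2; 52 kg remain.
Put 106 kg in truck 1; 20 kg remain.
Put 75 kg in truck 3; 125 kg remain.
Put 99 kg in truck 3; 26 kg remain.
Put 55 kg in truck 4; 145 kg remain.
Put 165 kg in truck 5; 35 kg remain.
Put 188 kg in truck 6; 12 kg remain.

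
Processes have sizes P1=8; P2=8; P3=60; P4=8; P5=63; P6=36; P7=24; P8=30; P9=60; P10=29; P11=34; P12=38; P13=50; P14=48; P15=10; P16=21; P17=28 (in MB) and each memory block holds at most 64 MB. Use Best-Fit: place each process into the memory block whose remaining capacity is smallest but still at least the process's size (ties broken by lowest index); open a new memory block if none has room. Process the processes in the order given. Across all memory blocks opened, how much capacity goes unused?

85

P1 (8 MB) → memory block 1 (remaining 56 MB)
P2 (8 MB) → memory block 1 (remaining 48 MB)
P3 (60 MB) → memory block 2 (remaining 4 MB)
P4 (8 MB) → memory block 1 (remaining 40 MB)
P5 (63 MB) → memory block 3 (remaining 1 MB)
P6 (36 MB) → memory block 1 (remaining 4 MB)
P7 (24 MB) → memory block 4 (remaining 40 MB)
P8 (30 MB) → memory block 4 (remaining 10 MB)
P9 (60 MB) → memory block 5 (remaining 4 MB)
P10 (29 MB) → memory block 6 (remaining 35 MB)
P11 (34 MB) → memory block 6 (remaining 1 MB)
P12 (38 MB) → memory block 7 (remaining 26 MB)
P13 (50 MB) → memory block 8 (remaining 14 MB)
P14 (48 MB) → memory block 9 (remaining 16 MB)
P15 (10 MB) → memory block 4 (remaining 0 MB)
P16 (21 MB) → memory block 7 (remaining 5 MB)
P17 (28 MB) → memory block 10 (remaining 36 MB)
10 memory blocks × 64 MB = 640 MB; used 555 MB; unused 85 MB.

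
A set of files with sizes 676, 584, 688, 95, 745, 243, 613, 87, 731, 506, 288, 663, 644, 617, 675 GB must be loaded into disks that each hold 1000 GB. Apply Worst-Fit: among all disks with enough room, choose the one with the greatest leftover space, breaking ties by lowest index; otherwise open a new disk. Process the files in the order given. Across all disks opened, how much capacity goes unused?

3145

disk 1: place 676 GB, 324 GB left
disk 2: place 584 GB, 416 GB left
disk 3: place 688 GB, 312 GB left
disk 2: place 95 GB, 321 GB left
disk 4: place 745 GB, 255 GB left
disk 1: place 243 GB, 81 GB left
disk 5: place 613 GB, 387 GB left
disk 5: place 87 GB, 300 GB left
disk 6: place 731 GB, 269 GB left
disk 7: place 506 GB, 494 GB left
disk 7: place 288 GB, 206 GB left
disk 8: place 663 GB, 337 GB left
disk 9: place 644 GB, 356 GB left
disk 10: place 617 GB, 383 GB left
disk 11: place 675 GB, 325 GB left
11 disks × 1000 GB = 11000 GB; used 7855 GB; unused 3145 GB.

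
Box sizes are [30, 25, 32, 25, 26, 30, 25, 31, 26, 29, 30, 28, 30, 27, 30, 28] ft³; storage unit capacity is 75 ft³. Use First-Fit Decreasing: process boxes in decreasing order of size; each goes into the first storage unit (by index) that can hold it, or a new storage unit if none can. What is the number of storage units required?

8

Sorted descending: 32, 31, 30, 30, 30, 30, 30, 29, 28, 28, 27, 26, 26, 25, 25, 25.
storage unit 1: place 32 ft³, 43 ft³ left
storage unit 1: place 31 ft³, 12 ft³ left
storage unit 2: place 30 ft³, 45 ft³ left
storage unit 2: place 30 ft³, 15 ft³ left
storage unit 3: place 30 ft³, 45 ft³ left
storage unit 3: place 30 ft³, 15 ft³ left
storage unit 4: place 30 ft³, 45 ft³ left
storage unit 4: place 29 ft³, 16 ft³ left
storage unit 5: place 28 ft³, 47 ft³ left
storage unit 5: place 28 ft³, 19 ft³ left
storage unit 6: place 27 ft³, 48 ft³ left
storage unit 6: place 26 ft³, 22 ft³ left
storage unit 7: place 26 ft³, 49 ft³ left
storage unit 7: place 25 ft³, 24 ft³ left
storage unit 8: place 25 ft³, 50 ft³ left
storage unit 8: place 25 ft³, 25 ft³ left
Final storage units: [32,31] [30,30] [30,30] [30,29] [28,28] [27,26] [26,25] [25,25].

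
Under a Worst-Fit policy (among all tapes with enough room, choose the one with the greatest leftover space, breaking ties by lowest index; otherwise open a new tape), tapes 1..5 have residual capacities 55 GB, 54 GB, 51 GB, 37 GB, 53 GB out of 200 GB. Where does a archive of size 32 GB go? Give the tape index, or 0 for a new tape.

1

Tapes with room: tape 1 (55 GB), tape 2 (54 GB), tape 3 (51 GB), tape 4 (37 GB), tape 5 (53 GB).
Most room is tape 1 with 55 GB free.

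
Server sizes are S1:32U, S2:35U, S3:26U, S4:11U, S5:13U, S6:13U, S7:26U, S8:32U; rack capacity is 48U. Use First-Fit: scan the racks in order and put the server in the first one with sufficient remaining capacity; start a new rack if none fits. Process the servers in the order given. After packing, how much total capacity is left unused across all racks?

S1 (32U) → rack 1 (remaining 16U)
S2 (35U) → rack 2 (remaining 13U)
S3 (26U) → rack 3 (remaining 22U)
S4 (11U) → rack 1 (remaining 5U)
S5 (13U) → rack 2 (remaining 0U)
S6 (13U) → rack 3 (remaining 9U)
S7 (26U) → rack 4 (remaining 22U)
S8 (32U) → rack 5 (remaining 16U)
5 racks × 48U = 240U; used 188U; unused 52U.

52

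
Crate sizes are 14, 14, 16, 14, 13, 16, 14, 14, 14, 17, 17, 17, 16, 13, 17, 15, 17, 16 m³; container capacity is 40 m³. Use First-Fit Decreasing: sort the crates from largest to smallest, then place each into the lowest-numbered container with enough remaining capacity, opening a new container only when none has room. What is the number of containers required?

9 containers

Sorted descending: 17, 17, 17, 17, 17, 16, 16, 16, 16, 15, 14, 14, 14, 14, 14, 14, 13, 13.
17 m³ → container 1 (remaining 23 m³)
17 m³ → container 1 (remaining 6 m³)
17 m³ → container 2 (remaining 23 m³)
17 m³ → container 2 (remaining 6 m³)
17 m³ → container 3 (remaining 23 m³)
16 m³ → container 3 (remaining 7 m³)
16 m³ → container 4 (remaining 24 m³)
16 m³ → container 4 (remaining 8 m³)
16 m³ → container 5 (remaining 24 m³)
15 m³ → container 5 (remaining 9 m³)
14 m³ → container 6 (remaining 26 m³)
14 m³ → container 6 (remaining 12 m³)
14 m³ → container 7 (remaining 26 m³)
14 m³ → container 7 (remaining 12 m³)
14 m³ → container 8 (remaining 26 m³)
14 m³ → container 8 (remaining 12 m³)
13 m³ → container 9 (remaining 27 m³)
13 m³ → container 9 (remaining 14 m³)
Final containers: [17,17] [17,17] [17,16] [16,16] [16,15] [14,14] [14,14] [14,14] [13,13].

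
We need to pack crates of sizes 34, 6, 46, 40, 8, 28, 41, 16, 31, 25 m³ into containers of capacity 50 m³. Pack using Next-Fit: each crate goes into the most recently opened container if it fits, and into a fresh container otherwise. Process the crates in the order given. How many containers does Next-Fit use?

Put 34 m³ in container 1; 16 m³ remain.
Put 6 m³ in container 1; 10 m³ remain.
Put 46 m³ in container 2; 4 m³ remain.
Put 40 m³ in container 3; 10 m³ remain.
Put 8 m³ in container 3; 2 m³ remain.
Put 28 m³ in container 4; 22 m³ remain.
Put 41 m³ in container 5; 9 m³ remain.
Put 16 m³ in container 6; 34 m³ remain.
Put 31 m³ in container 6; 3 m³ remain.
Put 25 m³ in container 7; 25 m³ remain.
Final containers: [34,6] [46] [40,8] [28] [41] [16,31] [25].

7 containers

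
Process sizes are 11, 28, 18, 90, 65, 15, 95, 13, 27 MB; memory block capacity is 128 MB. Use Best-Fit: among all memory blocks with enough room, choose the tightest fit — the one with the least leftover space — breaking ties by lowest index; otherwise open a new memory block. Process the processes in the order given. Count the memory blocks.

3

Put 11 MB in memory block 1; 117 MB remain.
Put 28 MB in memory block 1; 89 MB remain.
Put 18 MB in memory block 1; 71 MB remain.
Put 90 MB in memory block 2; 38 MB remain.
Put 65 MB in memory block 1; 6 MB remain.
Put 15 MB in memory block 2; 23 MB remain.
Put 95 MB in memory block 3; 33 MB remain.
Put 13 MB in memory block 2; 10 MB remain.
Put 27 MB in memory block 3; 6 MB remain.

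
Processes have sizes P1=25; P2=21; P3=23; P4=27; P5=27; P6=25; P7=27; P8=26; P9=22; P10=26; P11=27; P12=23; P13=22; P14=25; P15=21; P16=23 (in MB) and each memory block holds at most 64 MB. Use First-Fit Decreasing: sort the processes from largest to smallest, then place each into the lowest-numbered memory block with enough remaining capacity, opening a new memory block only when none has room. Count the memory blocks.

Sorted descending: 27, 27, 27, 27, 26, 26, 25, 25, 25, 23, 23, 23, 22, 22, 21, 21.
memory block 1: place 27 MB, 37 MB left
memory block 1: place 27 MB, 10 MB left
memory block 2: place 27 MB, 37 MB left
memory block 2: place 27 MB, 10 MB left
memory block 3: place 26 MB, 38 MB left
memory block 3: place 26 MB, 12 MB left
memory block 4: place 25 MB, 39 MB left
memory block 4: place 25 MB, 14 MB left
memory block 5: place 25 MB, 39 MB left
memory block 5: place 23 MB, 16 MB left
memory block 6: place 23 MB, 41 MB left
memory block 6: place 23 MB, 18 MB left
memory block 7: place 22 MB, 42 MB left
memory block 7: place 22 MB, 20 MB left
memory block 8: place 21 MB, 43 MB left
memory block 8: place 21 MB, 22 MB left
Final memory blocks: [27,27] [27,27] [26,26] [25,25] [25,23] [23,23] [22,22] [21,21].

8 memory blocks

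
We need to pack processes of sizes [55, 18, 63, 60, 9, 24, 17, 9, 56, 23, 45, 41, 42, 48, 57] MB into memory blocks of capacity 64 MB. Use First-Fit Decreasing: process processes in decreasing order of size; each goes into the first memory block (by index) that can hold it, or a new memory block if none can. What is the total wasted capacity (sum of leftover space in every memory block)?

Sorted descending: 63, 60, 57, 56, 55, 48, 45, 42, 41, 24, 23, 18, 17, 9, 9.
memory block 1: place 63 MB, 1 MB left
memory block 2: place 60 MB, 4 MB left
memory block 3: place 57 MB, 7 MB left
memory block 4: place 56 MB, 8 MB left
memory block 5: place 55 MB, 9 MB left
memory block 6: place 48 MB, 16 MB left
memory block 7: place 45 MB, 19 MB left
memory block 8: place 42 MB, 22 MB left
memory block 9: place 41 MB, 23 MB left
memory block 10: place 24 MB, 40 MB left
memory block 9: place 23 MB, 0 MB left
memory block 7: place 18 MB, 1 MB left
memory block 8: place 17 MB, 5 MB left
memory block 5: place 9 MB, 0 MB left
memory block 6: place 9 MB, 7 MB left
10 memory blocks × 64 MB = 640 MB; used 567 MB; unused 73 MB.

73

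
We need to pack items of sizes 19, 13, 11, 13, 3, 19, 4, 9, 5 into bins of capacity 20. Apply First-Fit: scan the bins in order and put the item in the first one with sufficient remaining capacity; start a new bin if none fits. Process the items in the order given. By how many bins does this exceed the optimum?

0

First-Fit: [19] [13,3,4] [11,9] [13,5] [19] → 5 bins.
Total size 96; any packing needs at least ⌈96/20⌉ = 5 bins.
So 5 is already optimal.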